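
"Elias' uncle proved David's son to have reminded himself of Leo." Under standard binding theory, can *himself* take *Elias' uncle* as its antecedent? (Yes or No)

No

*himself* is a reflexive; Principle A requires it to be bound within its binding domain — the clause headed by 'reminded'.
— Elias' uncle: subject of the matrix clause; c-commands the reflexive but lies outside its binding domain — cannot bind it (Principle A).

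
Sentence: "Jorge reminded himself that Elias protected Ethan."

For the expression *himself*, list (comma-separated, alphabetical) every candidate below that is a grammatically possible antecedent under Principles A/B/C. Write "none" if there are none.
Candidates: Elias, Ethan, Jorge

Jorge

*himself* is a reflexive; Principle A requires it to be bound within its binding domain — the matrix clause.
— Elias: subject of the clause headed by 'protected'; does not c-command the reflexive — cannot bind it (Principle A).
— Ethan: object of the clause headed by 'protected'; does not c-command the reflexive — cannot bind it (Principle A).
— Jorge: subject of the matrix clause; c-commands the reflexive within its binding domain — allowed (Principle A).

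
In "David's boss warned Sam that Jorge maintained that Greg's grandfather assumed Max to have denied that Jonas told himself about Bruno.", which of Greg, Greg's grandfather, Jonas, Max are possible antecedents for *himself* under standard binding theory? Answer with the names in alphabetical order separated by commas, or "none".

Jonas

*himself* is a reflexive; Principle A requires it to be bound within its binding domain — the clause headed by 'told'.
— Greg: possessor inside the subject DP of the clause headed by 'assumed'; does not c-command the reflexive — cannot bind it (Principle A).
— Greg's grandfather: subject of the clause headed by 'assumed'; c-commands the reflexive but lies outside its binding domain — cannot bind it (Principle A).
— Jonas: subject of the clause headed by 'told'; c-commands the reflexive within its binding domain — allowed (Principle A).
— Max: subject of the clause headed by 'denied'; c-commands the reflexive but lies outside its binding domain — cannot bind it (Principle A).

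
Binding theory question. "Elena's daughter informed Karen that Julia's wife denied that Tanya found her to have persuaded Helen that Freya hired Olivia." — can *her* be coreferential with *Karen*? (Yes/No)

*her* is a pronoun; Principle B requires it to be free in its binding domain — the clause headed by 'found'.
— Karen: object of the matrix clause; c-commands the pronoun but lies outside its binding domain — allowed.

Yes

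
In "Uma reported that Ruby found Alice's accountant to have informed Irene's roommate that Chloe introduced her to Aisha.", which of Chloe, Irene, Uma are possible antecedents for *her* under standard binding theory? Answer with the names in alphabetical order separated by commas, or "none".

Irene, Uma

*her* is a pronoun; Principle B requires it to be free in its binding domain — the clause headed by 'introduced'.
— Chloe: subject of the clause headed by 'introduced'; c-commands the pronoun within its binding domain — blocked (Principle B).
— Irene: possessor inside the object DP of the clause headed by 'informed'; does not c-command the pronoun — Principle B does not apply; allowed.
— Uma: subject of the matrix clause; c-commands the pronoun but lies outside its binding domain — allowed.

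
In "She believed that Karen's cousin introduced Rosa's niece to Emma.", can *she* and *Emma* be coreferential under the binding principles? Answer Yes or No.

*Emma* is an R-expression; Principle C requires it to be free (not bound by any c-commanding expression).
— she: subject of the matrix clause; the pronoun c-commands the R-expression — coreference blocked (Principle C).

No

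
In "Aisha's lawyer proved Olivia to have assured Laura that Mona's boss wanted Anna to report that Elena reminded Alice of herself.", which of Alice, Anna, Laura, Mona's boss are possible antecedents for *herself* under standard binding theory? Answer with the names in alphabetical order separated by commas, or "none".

Alice

*herself* is a reflexive; Principle A requires it to be bound within its binding domain — the clause headed by 'reminded'.
— Alice: object of the clause headed by 'reminded'; c-commands the reflexive within its binding domain — allowed (Principle A).
— Anna: subject of the clause headed by 'report'; c-commands the reflexive but lies outside its binding domain — cannot bind it (Principle A).
— Laura: object of the clause headed by 'assured'; c-commands the reflexive but lies outside its binding domain — cannot bind it (Principle A).
— Mona's boss: subject of the clause headed by 'wanted'; c-commands the reflexive but lies outside its binding domain — cannot bind it (Principle A).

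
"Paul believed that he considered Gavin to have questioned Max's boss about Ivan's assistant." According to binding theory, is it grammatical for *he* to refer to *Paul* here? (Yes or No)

Yes

*Paul* is an R-expression; Principle C requires it to be free (not bound by any c-commanding expression).
— he: subject of the clause headed by 'considered'; the pronoun does not c-command the R-expression — coreference allowed.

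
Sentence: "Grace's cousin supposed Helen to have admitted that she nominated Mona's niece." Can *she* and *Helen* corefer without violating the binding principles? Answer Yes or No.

Yes

*Helen* is an R-expression; Principle C requires it to be free (not bound by any c-commanding expression).
— she: subject of the clause headed by 'nominated'; the pronoun does not c-command the R-expression — coreference allowed.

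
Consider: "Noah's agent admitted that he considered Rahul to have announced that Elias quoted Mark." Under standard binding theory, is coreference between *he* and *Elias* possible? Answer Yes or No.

*Elias* is an R-expression; Principle C requires it to be free (not bound by any c-commanding expression).
— he: subject of the clause headed by 'considered'; the pronoun c-commands the R-expression — coreference blocked (Principle C).

No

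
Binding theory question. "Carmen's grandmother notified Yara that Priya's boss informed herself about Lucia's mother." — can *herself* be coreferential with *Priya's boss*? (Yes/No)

Yes

*herself* is a reflexive; Principle A requires it to be bound within its binding domain — the clause headed by 'informed'.
— Priya's boss: subject of the clause headed by 'informed'; c-commands the reflexive within its binding domain — allowed (Principle A).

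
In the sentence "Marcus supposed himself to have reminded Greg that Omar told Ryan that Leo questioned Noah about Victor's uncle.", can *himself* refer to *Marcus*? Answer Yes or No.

*himself* is a reflexive; Principle A requires it to be bound within its binding domain — the matrix clause.
— Marcus: subject of the matrix clause; c-commands the reflexive within its binding domain — allowed (Principle A).

Yes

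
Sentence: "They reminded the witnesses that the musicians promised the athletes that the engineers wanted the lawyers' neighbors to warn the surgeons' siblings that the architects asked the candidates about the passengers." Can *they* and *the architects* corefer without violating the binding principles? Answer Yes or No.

No

*the architects* is an R-expression; Principle C requires it to be free (not bound by any c-commanding expression).
— they: subject of the matrix clause; the pronoun c-commands the R-expression — coreference blocked (Principle C).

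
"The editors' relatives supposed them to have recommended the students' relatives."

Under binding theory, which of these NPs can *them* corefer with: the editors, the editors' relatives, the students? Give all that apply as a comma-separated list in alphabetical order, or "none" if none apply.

*them* is a pronoun; Principle B requires it to be free in its binding domain — the matrix clause.
— the editors: possessor inside the subject DP of the matrix clause; does not c-command the pronoun — Principle B does not apply; allowed.
— the editors' relatives: subject of the matrix clause; c-commands the pronoun within its binding domain — blocked (Principle B).
— the students: possessor inside the object DP of the clause headed by 'recommended'; is c-commanded by the pronoun; coreference would bind this R-expression — blocked (Principle C).

the editors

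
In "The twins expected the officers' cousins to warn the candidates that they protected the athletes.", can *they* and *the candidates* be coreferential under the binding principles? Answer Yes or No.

*the candidates* is an R-expression; Principle C requires it to be free (not bound by any c-commanding expression).
— they: subject of the clause headed by 'protected'; the pronoun does not c-command the R-expression — coreference allowed.

Yes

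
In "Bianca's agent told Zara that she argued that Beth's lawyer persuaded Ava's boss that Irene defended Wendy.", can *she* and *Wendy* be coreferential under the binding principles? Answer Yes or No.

No

*Wendy* is an R-expression; Principle C requires it to be free (not bound by any c-commanding expression).
— she: subject of the clause headed by 'argued'; the pronoun c-commands the R-expression — coreference blocked (Principle C).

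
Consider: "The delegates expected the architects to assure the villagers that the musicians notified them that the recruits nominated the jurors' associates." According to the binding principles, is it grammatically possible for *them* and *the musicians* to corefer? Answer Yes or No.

No

*them* is a pronoun; Principle B requires it to be free in its binding domain — the clause headed by 'notified'.
— the musicians: subject of the clause headed by 'notified'; c-commands the pronoun within its binding domain — blocked (Principle B).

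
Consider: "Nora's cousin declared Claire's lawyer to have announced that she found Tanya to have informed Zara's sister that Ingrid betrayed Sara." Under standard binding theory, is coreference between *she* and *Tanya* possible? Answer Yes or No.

*Tanya* is an R-expression; Principle C requires it to be free (not bound by any c-commanding expression).
— she: subject of the clause headed by 'found'; the pronoun c-commands the R-expression — coreference blocked (Principle C).

No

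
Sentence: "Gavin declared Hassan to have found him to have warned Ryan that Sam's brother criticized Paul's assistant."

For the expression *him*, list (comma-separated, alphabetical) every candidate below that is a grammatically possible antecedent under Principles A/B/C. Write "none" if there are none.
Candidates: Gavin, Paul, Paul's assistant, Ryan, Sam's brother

*him* is a pronoun; Principle B requires it to be free in its binding domain — the clause headed by 'found'.
— Gavin: subject of the matrix clause; c-commands the pronoun but lies outside its binding domain — allowed.
— Paul: possessor inside the object DP of the clause headed by 'criticized'; is c-commanded by the pronoun; coreference would bind this R-expression — blocked (Principle C).
— Paul's assistant: object of the clause headed by 'criticized'; is c-commanded by the pronoun; coreference would bind this R-expression — blocked (Principle C).
— Ryan: object of the clause headed by 'warned'; is c-commanded by the pronoun; coreference would bind this R-expression — blocked (Principle C).
— Sam's brother: subject of the clause headed by 'criticized'; is c-commanded by the pronoun; coreference would bind this R-expression — blocked (Principle C).

Gavin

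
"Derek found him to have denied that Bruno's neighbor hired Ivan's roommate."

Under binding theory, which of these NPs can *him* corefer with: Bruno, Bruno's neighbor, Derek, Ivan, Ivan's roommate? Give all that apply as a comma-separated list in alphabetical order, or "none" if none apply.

*him* is a pronoun; Principle B requires it to be free in its binding domain — the matrix clause.
— Bruno: possessor inside the subject DP of the clause headed by 'hired'; is c-commanded by the pronoun; coreference would bind this R-expression — blocked (Principle C).
— Bruno's neighbor: subject of the clause headed by 'hired'; is c-commanded by the pronoun; coreference would bind this R-expression — blocked (Principle C).
— Derek: subject of the matrix clause; c-commands the pronoun within its binding domain — blocked (Principle B).
— Ivan: possessor inside the object DP of the clause headed by 'hired'; is c-commanded by the pronoun; coreference would bind this R-expression — blocked (Principle C).
— Ivan's roommate: object of the clause headed by 'hired'; is c-commanded by the pronoun; coreference would bind this R-expression — blocked (Principle C).

none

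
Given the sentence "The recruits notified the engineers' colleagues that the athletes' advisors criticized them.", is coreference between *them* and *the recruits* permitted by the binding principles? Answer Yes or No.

Yes

*them* is a pronoun; Principle B requires it to be free in its binding domain — the clause headed by 'criticized'.
— the recruits: subject of the matrix clause; c-commands the pronoun but lies outside its binding domain — allowed.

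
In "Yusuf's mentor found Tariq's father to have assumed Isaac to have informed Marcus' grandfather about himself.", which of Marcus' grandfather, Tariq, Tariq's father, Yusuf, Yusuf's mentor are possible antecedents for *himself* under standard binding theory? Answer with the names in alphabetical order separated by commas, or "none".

Marcus' grandfather

*himself* is a reflexive; Principle A requires it to be bound within its binding domain — the clause headed by 'informed'.
— Marcus' grandfather: object of the clause headed by 'informed'; c-commands the reflexive within its binding domain — allowed (Principle A).
— Tariq: possessor inside the subject DP of the clause headed by 'assumed'; does not c-command the reflexive — cannot bind it (Principle A).
— Tariq's father: subject of the clause headed by 'assumed'; c-commands the reflexive but lies outside its binding domain — cannot bind it (Principle A).
— Yusuf: possessor inside the subject DP of the matrix clause; does not c-command the reflexive — cannot bind it (Principle A).
— Yusuf's mentor: subject of the matrix clause; c-commands the reflexive but lies outside its binding domain — cannot bind it (Principle A).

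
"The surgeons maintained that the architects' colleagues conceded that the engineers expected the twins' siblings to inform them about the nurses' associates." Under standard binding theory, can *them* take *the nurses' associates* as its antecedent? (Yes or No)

*them* is a pronoun; Principle B requires it to be free in its binding domain — the clause headed by 'inform'.
— the nurses' associates: second object of the clause headed by 'inform'; is c-commanded by the pronoun; coreference would bind this R-expression — blocked (Principle C).

No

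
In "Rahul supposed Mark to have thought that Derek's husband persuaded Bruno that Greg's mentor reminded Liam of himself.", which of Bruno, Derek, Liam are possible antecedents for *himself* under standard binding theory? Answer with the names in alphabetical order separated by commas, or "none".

*himself* is a reflexive; Principle A requires it to be bound within its binding domain — the clause headed by 'reminded'.
— Bruno: object of the clause headed by 'persuaded'; c-commands the reflexive but lies outside its binding domain — cannot bind it (Principle A).
— Derek: possessor inside the subject DP of the clause headed by 'persuaded'; does not c-command the reflexive — cannot bind it (Principle A).
— Liam: object of the clause headed by 'reminded'; c-commands the reflexive within its binding domain — allowed (Principle A).

Liam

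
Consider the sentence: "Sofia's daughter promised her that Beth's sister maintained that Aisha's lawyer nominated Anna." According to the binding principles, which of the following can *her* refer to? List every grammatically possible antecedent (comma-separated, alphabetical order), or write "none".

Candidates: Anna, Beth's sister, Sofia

*her* is a pronoun; Principle B requires it to be free in its binding domain — the matrix clause.
— Anna: object of the clause headed by 'nominated'; is c-commanded by the pronoun; coreference would bind this R-expression — blocked (Principle C).
— Beth's sister: subject of the clause headed by 'maintained'; is c-commanded by the pronoun; coreference would bind this R-expression — blocked (Principle C).
— Sofia: possessor inside the subject DP of the matrix clause; does not c-command the pronoun — Principle B does not apply; allowed.

Sofia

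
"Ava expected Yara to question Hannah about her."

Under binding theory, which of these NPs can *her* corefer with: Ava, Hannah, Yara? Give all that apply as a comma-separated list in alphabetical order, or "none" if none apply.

*her* is a pronoun; Principle B requires it to be free in its binding domain — the clause headed by 'question'.
— Ava: subject of the matrix clause; c-commands the pronoun but lies outside its binding domain — allowed.
— Hannah: object of the clause headed by 'question'; c-commands the pronoun within its binding domain — blocked (Principle B).
— Yara: subject of the clause headed by 'question'; c-commands the pronoun within its binding domain — blocked (Principle B).

Ava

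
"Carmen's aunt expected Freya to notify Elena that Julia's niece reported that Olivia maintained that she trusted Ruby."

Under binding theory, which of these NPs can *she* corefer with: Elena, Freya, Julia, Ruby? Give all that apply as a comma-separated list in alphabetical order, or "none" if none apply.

*she* is a pronoun; Principle B requires it to be free in its binding domain — the clause headed by 'trusted'.
— Elena: object of the clause headed by 'notify'; c-commands the pronoun but lies outside its binding domain — allowed.
— Freya: subject of the clause headed by 'notify'; c-commands the pronoun but lies outside its binding domain — allowed.
— Julia: possessor inside the subject DP of the clause headed by 'reported'; does not c-command the pronoun — Principle B does not apply; allowed.
— Ruby: object of the clause headed by 'trusted'; is c-commanded by the pronoun; coreference would bind this R-expression — blocked (Principle C).

Elena, Freya, Julia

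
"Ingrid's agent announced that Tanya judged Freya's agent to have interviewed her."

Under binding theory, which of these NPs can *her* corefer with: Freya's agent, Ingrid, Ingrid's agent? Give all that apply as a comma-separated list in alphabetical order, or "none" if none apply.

*her* is a pronoun; Principle B requires it to be free in its binding domain — the clause headed by 'interviewed'.
— Freya's agent: subject of the clause headed by 'interviewed'; c-commands the pronoun within its binding domain — blocked (Principle B).
— Ingrid: possessor inside the subject DP of the matrix clause; does not c-command the pronoun — Principle B does not apply; allowed.
— Ingrid's agent: subject of the matrix clause; c-commands the pronoun but lies outside its binding domain — allowed.

Ingrid, Ingrid's agent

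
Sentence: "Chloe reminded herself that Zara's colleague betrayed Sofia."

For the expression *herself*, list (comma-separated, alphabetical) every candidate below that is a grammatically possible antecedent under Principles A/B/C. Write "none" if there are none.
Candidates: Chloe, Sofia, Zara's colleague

*herself* is a reflexive; Principle A requires it to be bound within its binding domain — the matrix clause.
— Chloe: subject of the matrix clause; c-commands the reflexive within its binding domain — allowed (Principle A).
— Sofia: object of the clause headed by 'betrayed'; does not c-command the reflexive — cannot bind it (Principle A).
— Zara's colleague: subject of the clause headed by 'betrayed'; does not c-command the reflexive — cannot bind it (Principle A).

Chloe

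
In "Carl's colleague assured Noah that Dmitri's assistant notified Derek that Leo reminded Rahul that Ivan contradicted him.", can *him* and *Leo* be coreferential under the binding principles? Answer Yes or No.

*Leo* is an R-expression; Principle C requires it to be free (not bound by any c-commanding expression).
— him: object of the clause headed by 'contradicted'; the pronoun does not c-command the R-expression — coreference allowed.

Yes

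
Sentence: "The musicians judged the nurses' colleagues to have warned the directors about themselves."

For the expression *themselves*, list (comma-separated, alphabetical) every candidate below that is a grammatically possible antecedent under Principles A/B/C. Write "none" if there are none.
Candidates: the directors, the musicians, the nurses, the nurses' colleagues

the directors, the nurses' colleagues

*themselves* is a reflexive; Principle A requires it to be bound within its binding domain — the clause headed by 'warned'.
— the directors: object of the clause headed by 'warned'; c-commands the reflexive within its binding domain — allowed (Principle A).
— the musicians: subject of the matrix clause; c-commands the reflexive but lies outside its binding domain — cannot bind it (Principle A).
— the nurses: possessor inside the subject DP of the clause headed by 'warned'; does not c-command the reflexive — cannot bind it (Principle A).
— the nurses' colleagues: subject of the clause headed by 'warned'; c-commands the reflexive within its binding domain — allowed (Principle A).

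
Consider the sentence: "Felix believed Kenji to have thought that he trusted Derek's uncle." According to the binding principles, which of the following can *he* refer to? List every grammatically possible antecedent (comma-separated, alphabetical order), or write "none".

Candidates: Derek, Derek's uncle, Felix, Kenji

*he* is a pronoun; Principle B requires it to be free in its binding domain — the clause headed by 'trusted'.
— Derek: possessor inside the object DP of the clause headed by 'trusted'; is c-commanded by the pronoun; coreference would bind this R-expression — blocked (Principle C).
— Derek's uncle: object of the clause headed by 'trusted'; is c-commanded by the pronoun; coreference would bind this R-expression — blocked (Principle C).
— Felix: subject of the matrix clause; c-commands the pronoun but lies outside its binding domain — allowed.
— Kenji: subject of the clause headed by 'thought'; c-commands the pronoun but lies outside its binding domain — allowed.

Felix, Kenji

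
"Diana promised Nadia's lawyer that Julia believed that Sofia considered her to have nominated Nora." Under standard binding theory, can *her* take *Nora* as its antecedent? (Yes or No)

No

*her* is a pronoun; Principle B requires it to be free in its binding domain — the clause headed by 'considered'.
— Nora: object of the clause headed by 'nominated'; is c-commanded by the pronoun; coreference would bind this R-expression — blocked (Principle C).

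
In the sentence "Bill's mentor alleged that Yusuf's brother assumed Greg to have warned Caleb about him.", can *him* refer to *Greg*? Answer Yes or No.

*him* is a pronoun; Principle B requires it to be free in its binding domain — the clause headed by 'warned'.
— Greg: subject of the clause headed by 'warned'; c-commands the pronoun within its binding domain — blocked (Principle B).

No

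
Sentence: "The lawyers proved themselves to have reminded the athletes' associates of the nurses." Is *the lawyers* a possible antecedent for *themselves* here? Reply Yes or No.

Yes

*themselves* is a reflexive; Principle A requires it to be bound within its binding domain — the matrix clause.
— the lawyers: subject of the matrix clause; c-commands the reflexive within its binding domain — allowed (Principle A).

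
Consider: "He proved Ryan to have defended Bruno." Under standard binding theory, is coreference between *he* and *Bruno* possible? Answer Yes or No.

No

*Bruno* is an R-expression; Principle C requires it to be free (not bound by any c-commanding expression).
— he: subject of the matrix clause; the pronoun c-commands the R-expression — coreference blocked (Principle C).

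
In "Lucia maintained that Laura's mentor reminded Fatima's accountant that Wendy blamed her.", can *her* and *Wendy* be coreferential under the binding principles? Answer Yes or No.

No

*Wendy* is an R-expression; Principle C requires it to be free (not bound by any c-commanding expression).
— her: object of the clause headed by 'blamed'; the R-expression locally c-commands the pronoun — coreference blocked (Principle B on the pronoun).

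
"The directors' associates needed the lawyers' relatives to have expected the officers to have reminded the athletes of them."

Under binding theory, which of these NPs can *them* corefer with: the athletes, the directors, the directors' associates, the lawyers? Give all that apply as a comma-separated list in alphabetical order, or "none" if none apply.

the directors, the directors' associates, the lawyers

*them* is a pronoun; Principle B requires it to be free in its binding domain — the clause headed by 'reminded'.
— the athletes: object of the clause headed by 'reminded'; c-commands the pronoun within its binding domain — blocked (Principle B).
— the directors: possessor inside the subject DP of the matrix clause; does not c-command the pronoun — Principle B does not apply; allowed.
— the directors' associates: subject of the matrix clause; c-commands the pronoun but lies outside its binding domain — allowed.
— the lawyers: possessor inside the subject DP of the clause headed by 'expected'; does not c-command the pronoun — Principle B does not apply; allowed.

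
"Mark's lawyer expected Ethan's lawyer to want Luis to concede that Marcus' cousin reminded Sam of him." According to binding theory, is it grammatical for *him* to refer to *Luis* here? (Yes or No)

*Luis* is an R-expression; Principle C requires it to be free (not bound by any c-commanding expression).
— him: second object of the clause headed by 'reminded'; the pronoun does not c-command the R-expression — coreference allowed.

Yes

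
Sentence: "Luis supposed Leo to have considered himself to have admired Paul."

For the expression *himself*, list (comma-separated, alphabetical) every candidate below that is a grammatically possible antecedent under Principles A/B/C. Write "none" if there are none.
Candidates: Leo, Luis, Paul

Leo

*himself* is a reflexive; Principle A requires it to be bound within its binding domain — the clause headed by 'considered'.
— Leo: subject of the clause headed by 'considered'; c-commands the reflexive within its binding domain — allowed (Principle A).
— Luis: subject of the matrix clause; c-commands the reflexive but lies outside its binding domain — cannot bind it (Principle A).
— Paul: object of the clause headed by 'admired'; does not c-command the reflexive — cannot bind it (Principle A).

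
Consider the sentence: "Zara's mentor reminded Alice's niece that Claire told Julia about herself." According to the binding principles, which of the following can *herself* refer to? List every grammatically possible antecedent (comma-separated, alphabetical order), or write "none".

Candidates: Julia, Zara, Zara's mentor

Julia

*herself* is a reflexive; Principle A requires it to be bound within its binding domain — the clause headed by 'told'.
— Julia: object of the clause headed by 'told'; c-commands the reflexive within its binding domain — allowed (Principle A).
— Zara: possessor inside the subject DP of the matrix clause; does not c-command the reflexive — cannot bind it (Principle A).
— Zara's mentor: subject of the matrix clause; c-commands the reflexive but lies outside its binding domain — cannot bind it (Principle A).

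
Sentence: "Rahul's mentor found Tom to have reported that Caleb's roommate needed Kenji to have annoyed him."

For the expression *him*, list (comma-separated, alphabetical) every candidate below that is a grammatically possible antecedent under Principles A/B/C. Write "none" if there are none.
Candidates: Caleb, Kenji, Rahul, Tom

Caleb, Rahul, Tom

*him* is a pronoun; Principle B requires it to be free in its binding domain — the clause headed by 'annoyed'.
— Caleb: possessor inside the subject DP of the clause headed by 'needed'; does not c-command the pronoun — Principle B does not apply; allowed.
— Kenji: subject of the clause headed by 'annoyed'; c-commands the pronoun within its binding domain — blocked (Principle B).
— Rahul: possessor inside the subject DP of the matrix clause; does not c-command the pronoun — Principle B does not apply; allowed.
— Tom: subject of the clause headed by 'reported'; c-commands the pronoun but lies outside its binding domain — allowed.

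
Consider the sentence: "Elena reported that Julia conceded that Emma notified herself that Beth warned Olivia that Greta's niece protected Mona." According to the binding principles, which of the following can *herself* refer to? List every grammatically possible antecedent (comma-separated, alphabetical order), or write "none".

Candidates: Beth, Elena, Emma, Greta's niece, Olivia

*herself* is a reflexive; Principle A requires it to be bound within its binding domain — the clause headed by 'notified'.
— Beth: subject of the clause headed by 'warned'; does not c-command the reflexive — cannot bind it (Principle A).
— Elena: subject of the matrix clause; c-commands the reflexive but lies outside its binding domain — cannot bind it (Principle A).
— Emma: subject of the clause headed by 'notified'; c-commands the reflexive within its binding domain — allowed (Principle A).
— Greta's niece: subject of the clause headed by 'protected'; does not c-command the reflexive — cannot bind it (Principle A).
— Olivia: object of the clause headed by 'warned'; does not c-command the reflexive — cannot bind it (Principle A).

Emma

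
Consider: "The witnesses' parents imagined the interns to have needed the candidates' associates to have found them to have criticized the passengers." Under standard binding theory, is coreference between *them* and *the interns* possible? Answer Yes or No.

Yes

*the interns* is an R-expression; Principle C requires it to be free (not bound by any c-commanding expression).
— them: subject of the clause headed by 'criticized'; the pronoun does not c-command the R-expression — coreference allowed.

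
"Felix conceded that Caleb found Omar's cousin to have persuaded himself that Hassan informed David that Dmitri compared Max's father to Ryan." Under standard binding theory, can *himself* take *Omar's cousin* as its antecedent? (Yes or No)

Yes

*himself* is a reflexive; Principle A requires it to be bound within its binding domain — the clause headed by 'persuaded'.
— Omar's cousin: subject of the clause headed by 'persuaded'; c-commands the reflexive within its binding domain — allowed (Principle A).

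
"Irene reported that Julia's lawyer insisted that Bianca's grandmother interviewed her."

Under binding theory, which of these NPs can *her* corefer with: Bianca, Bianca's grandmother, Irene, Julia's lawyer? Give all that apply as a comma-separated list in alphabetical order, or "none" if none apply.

*her* is a pronoun; Principle B requires it to be free in its binding domain — the clause headed by 'interviewed'.
— Bianca: possessor inside the subject DP of the clause headed by 'interviewed'; does not c-command the pronoun — Principle B does not apply; allowed.
— Bianca's grandmother: subject of the clause headed by 'interviewed'; c-commands the pronoun within its binding domain — blocked (Principle B).
— Irene: subject of the matrix clause; c-commands the pronoun but lies outside its binding domain — allowed.
— Julia's lawyer: subject of the clause headed by 'insisted'; c-commands the pronoun but lies outside its binding domain — allowed.

Bianca, Irene, Julia's lawyer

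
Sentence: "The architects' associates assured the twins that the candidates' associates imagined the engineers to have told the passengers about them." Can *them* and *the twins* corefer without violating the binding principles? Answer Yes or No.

Yes

*the twins* is an R-expression; Principle C requires it to be free (not bound by any c-commanding expression).
— them: second object of the clause headed by 'told'; the pronoun does not c-command the R-expression — coreference allowed.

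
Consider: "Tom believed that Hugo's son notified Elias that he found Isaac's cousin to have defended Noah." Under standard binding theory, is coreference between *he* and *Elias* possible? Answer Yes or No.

*Elias* is an R-expression; Principle C requires it to be free (not bound by any c-commanding expression).
— he: subject of the clause headed by 'found'; the pronoun does not c-command the R-expression — coreference allowed.

Yes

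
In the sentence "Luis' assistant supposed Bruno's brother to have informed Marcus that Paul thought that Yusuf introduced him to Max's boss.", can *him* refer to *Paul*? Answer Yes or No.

*him* is a pronoun; Principle B requires it to be free in its binding domain — the clause headed by 'introduced'.
— Paul: subject of the clause headed by 'thought'; c-commands the pronoun but lies outside its binding domain — allowed.

Yes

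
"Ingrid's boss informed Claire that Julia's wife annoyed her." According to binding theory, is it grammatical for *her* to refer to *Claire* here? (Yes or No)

*Claire* is an R-expression; Principle C requires it to be free (not bound by any c-commanding expression).
— her: object of the clause headed by 'annoyed'; the pronoun does not c-command the R-expression — coreference allowed.

Yes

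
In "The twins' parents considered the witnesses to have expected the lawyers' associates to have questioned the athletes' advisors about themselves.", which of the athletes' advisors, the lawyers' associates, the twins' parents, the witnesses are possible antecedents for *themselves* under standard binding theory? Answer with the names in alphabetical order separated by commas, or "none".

*themselves* is a reflexive; Principle A requires it to be bound within its binding domain — the clause headed by 'questioned'.
— the athletes' advisors: object of the clause headed by 'questioned'; c-commands the reflexive within its binding domain — allowed (Principle A).
— the lawyers' associates: subject of the clause headed by 'questioned'; c-commands the reflexive within its binding domain — allowed (Principle A).
— the twins' parents: subject of the matrix clause; c-commands the reflexive but lies outside its binding domain — cannot bind it (Principle A).
— the witnesses: subject of the clause headed by 'expected'; c-commands the reflexive but lies outside its binding domain — cannot bind it (Principle A).

the athletes' advisors, the lawyers' associates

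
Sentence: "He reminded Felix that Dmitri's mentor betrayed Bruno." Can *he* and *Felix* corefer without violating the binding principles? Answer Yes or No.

No

*Felix* is an R-expression; Principle C requires it to be free (not bound by any c-commanding expression).
— he: subject of the matrix clause; the pronoun c-commands the R-expression — coreference blocked (Principle C).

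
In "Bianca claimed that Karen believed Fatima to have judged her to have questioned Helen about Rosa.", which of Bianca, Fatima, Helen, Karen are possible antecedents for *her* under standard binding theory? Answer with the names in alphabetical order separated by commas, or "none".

*her* is a pronoun; Principle B requires it to be free in its binding domain — the clause headed by 'judged'.
— Bianca: subject of the matrix clause; c-commands the pronoun but lies outside its binding domain — allowed.
— Fatima: subject of the clause headed by 'judged'; c-commands the pronoun within its binding domain — blocked (Principle B).
— Helen: object of the clause headed by 'questioned'; is c-commanded by the pronoun; coreference would bind this R-expression — blocked (Principle C).
— Karen: subject of the clause headed by 'believed'; c-commands the pronoun but lies outside its binding domain — allowed.

Bianca, Karen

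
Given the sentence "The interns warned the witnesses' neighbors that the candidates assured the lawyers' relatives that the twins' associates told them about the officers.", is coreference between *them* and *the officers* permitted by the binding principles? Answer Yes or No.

No

*them* is a pronoun; Principle B requires it to be free in its binding domain — the clause headed by 'told'.
— the officers: second object of the clause headed by 'told'; is c-commanded by the pronoun; coreference would bind this R-expression — blocked (Principle C).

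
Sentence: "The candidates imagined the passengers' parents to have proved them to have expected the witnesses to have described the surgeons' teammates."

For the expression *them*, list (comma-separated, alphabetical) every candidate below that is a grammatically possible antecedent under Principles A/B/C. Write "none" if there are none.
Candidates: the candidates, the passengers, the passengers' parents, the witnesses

*them* is a pronoun; Principle B requires it to be free in its binding domain — the clause headed by 'proved'.
— the candidates: subject of the matrix clause; c-commands the pronoun but lies outside its binding domain — allowed.
— the passengers: possessor inside the subject DP of the clause headed by 'proved'; does not c-command the pronoun — Principle B does not apply; allowed.
— the passengers' parents: subject of the clause headed by 'proved'; c-commands the pronoun within its binding domain — blocked (Principle B).
— the witnesses: subject of the clause headed by 'described'; is c-commanded by the pronoun; coreference would bind this R-expression — blocked (Principle C).

the candidates, the passengers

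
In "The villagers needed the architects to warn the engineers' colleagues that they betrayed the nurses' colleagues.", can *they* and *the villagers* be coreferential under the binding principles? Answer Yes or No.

*the villagers* is an R-expression; Principle C requires it to be free (not bound by any c-commanding expression).
— they: subject of the clause headed by 'betrayed'; the pronoun does not c-command the R-expression — coreference allowed.

Yes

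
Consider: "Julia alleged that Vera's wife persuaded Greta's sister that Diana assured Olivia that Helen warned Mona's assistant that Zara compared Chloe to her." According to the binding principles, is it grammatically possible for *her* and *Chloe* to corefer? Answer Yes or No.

*her* is a pronoun; Principle B requires it to be free in its binding domain — the clause headed by 'compared'.
— Chloe: object of the clause headed by 'compared'; c-commands the pronoun within its binding domain — blocked (Principle B).

No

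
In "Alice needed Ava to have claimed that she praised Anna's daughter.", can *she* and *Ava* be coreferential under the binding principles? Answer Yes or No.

Yes

*Ava* is an R-expression; Principle C requires it to be free (not bound by any c-commanding expression).
— she: subject of the clause headed by 'praised'; the pronoun does not c-command the R-expression — coreference allowed.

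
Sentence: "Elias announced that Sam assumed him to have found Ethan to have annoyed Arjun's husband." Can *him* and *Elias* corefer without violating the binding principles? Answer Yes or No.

*Elias* is an R-expression; Principle C requires it to be free (not bound by any c-commanding expression).
— him: subject of the clause headed by 'found'; the pronoun does not c-command the R-expression — coreference allowed.

Yes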